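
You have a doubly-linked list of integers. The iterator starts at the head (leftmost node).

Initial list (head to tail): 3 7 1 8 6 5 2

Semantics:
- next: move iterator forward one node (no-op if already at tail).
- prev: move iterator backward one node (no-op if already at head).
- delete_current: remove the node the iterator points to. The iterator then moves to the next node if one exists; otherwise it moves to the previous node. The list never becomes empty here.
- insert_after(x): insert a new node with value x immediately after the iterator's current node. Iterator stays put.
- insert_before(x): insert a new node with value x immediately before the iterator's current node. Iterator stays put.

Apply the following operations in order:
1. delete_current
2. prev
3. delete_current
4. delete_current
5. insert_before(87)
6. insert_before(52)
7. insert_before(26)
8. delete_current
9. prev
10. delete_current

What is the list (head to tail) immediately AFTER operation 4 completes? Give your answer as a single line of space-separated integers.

After 1 (delete_current): list=[7, 1, 8, 6, 5, 2] cursor@7
After 2 (prev): list=[7, 1, 8, 6, 5, 2] cursor@7
After 3 (delete_current): list=[1, 8, 6, 5, 2] cursor@1
After 4 (delete_current): list=[8, 6, 5, 2] cursor@8

Answer: 8 6 5 2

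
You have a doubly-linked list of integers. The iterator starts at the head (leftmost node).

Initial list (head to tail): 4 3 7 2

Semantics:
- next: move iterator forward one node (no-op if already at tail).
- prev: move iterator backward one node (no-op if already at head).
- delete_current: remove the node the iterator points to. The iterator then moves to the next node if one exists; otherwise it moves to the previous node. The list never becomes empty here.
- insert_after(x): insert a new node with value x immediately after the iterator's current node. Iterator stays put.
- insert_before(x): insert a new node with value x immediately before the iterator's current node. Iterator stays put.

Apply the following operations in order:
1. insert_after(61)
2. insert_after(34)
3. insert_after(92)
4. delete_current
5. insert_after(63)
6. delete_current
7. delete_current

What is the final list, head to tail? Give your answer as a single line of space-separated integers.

Answer: 34 61 3 7 2

Derivation:
After 1 (insert_after(61)): list=[4, 61, 3, 7, 2] cursor@4
After 2 (insert_after(34)): list=[4, 34, 61, 3, 7, 2] cursor@4
After 3 (insert_after(92)): list=[4, 92, 34, 61, 3, 7, 2] cursor@4
After 4 (delete_current): list=[92, 34, 61, 3, 7, 2] cursor@92
After 5 (insert_after(63)): list=[92, 63, 34, 61, 3, 7, 2] cursor@92
After 6 (delete_current): list=[63, 34, 61, 3, 7, 2] cursor@63
After 7 (delete_current): list=[34, 61, 3, 7, 2] cursor@34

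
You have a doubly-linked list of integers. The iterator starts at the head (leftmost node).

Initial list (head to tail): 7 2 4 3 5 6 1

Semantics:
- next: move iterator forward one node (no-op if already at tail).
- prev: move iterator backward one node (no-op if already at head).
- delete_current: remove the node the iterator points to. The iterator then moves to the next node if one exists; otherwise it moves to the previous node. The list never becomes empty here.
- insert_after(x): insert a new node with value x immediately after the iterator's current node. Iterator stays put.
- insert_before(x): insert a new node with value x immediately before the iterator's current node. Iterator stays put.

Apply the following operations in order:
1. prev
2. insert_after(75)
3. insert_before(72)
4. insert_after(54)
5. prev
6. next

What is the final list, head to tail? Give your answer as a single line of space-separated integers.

Answer: 72 7 54 75 2 4 3 5 6 1

Derivation:
After 1 (prev): list=[7, 2, 4, 3, 5, 6, 1] cursor@7
After 2 (insert_after(75)): list=[7, 75, 2, 4, 3, 5, 6, 1] cursor@7
After 3 (insert_before(72)): list=[72, 7, 75, 2, 4, 3, 5, 6, 1] cursor@7
After 4 (insert_after(54)): list=[72, 7, 54, 75, 2, 4, 3, 5, 6, 1] cursor@7
After 5 (prev): list=[72, 7, 54, 75, 2, 4, 3, 5, 6, 1] cursor@72
After 6 (next): list=[72, 7, 54, 75, 2, 4, 3, 5, 6, 1] cursor@7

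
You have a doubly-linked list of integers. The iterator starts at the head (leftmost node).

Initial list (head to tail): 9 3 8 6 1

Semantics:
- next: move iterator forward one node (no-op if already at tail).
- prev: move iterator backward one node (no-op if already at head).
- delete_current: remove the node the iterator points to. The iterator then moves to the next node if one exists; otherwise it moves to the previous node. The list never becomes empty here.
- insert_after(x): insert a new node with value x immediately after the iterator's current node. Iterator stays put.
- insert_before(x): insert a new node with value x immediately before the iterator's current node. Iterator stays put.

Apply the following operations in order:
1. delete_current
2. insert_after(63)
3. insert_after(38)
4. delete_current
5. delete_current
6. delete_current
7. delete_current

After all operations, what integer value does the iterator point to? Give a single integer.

Answer: 6

Derivation:
After 1 (delete_current): list=[3, 8, 6, 1] cursor@3
After 2 (insert_after(63)): list=[3, 63, 8, 6, 1] cursor@3
After 3 (insert_after(38)): list=[3, 38, 63, 8, 6, 1] cursor@3
After 4 (delete_current): list=[38, 63, 8, 6, 1] cursor@38
After 5 (delete_current): list=[63, 8, 6, 1] cursor@63
After 6 (delete_current): list=[8, 6, 1] cursor@8
After 7 (delete_current): list=[6, 1] cursor@6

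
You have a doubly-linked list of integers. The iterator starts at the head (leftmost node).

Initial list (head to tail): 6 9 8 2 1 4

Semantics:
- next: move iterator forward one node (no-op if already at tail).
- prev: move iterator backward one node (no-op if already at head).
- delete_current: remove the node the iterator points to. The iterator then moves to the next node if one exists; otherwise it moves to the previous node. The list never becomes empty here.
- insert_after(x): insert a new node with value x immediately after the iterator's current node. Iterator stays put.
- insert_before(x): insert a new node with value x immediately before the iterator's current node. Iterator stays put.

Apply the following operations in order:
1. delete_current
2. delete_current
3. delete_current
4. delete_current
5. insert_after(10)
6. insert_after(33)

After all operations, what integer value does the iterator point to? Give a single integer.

After 1 (delete_current): list=[9, 8, 2, 1, 4] cursor@9
After 2 (delete_current): list=[8, 2, 1, 4] cursor@8
After 3 (delete_current): list=[2, 1, 4] cursor@2
After 4 (delete_current): list=[1, 4] cursor@1
After 5 (insert_after(10)): list=[1, 10, 4] cursor@1
After 6 (insert_after(33)): list=[1, 33, 10, 4] cursor@1

Answer: 1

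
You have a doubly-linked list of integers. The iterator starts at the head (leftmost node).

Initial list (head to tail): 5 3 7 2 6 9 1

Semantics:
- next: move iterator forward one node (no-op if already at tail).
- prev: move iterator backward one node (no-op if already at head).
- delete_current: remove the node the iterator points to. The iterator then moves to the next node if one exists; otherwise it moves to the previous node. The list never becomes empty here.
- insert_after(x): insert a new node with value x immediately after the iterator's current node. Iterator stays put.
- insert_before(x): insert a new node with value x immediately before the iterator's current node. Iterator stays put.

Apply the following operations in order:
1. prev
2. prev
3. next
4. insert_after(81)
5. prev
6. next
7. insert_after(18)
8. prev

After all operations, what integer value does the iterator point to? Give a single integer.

After 1 (prev): list=[5, 3, 7, 2, 6, 9, 1] cursor@5
After 2 (prev): list=[5, 3, 7, 2, 6, 9, 1] cursor@5
After 3 (next): list=[5, 3, 7, 2, 6, 9, 1] cursor@3
After 4 (insert_after(81)): list=[5, 3, 81, 7, 2, 6, 9, 1] cursor@3
After 5 (prev): list=[5, 3, 81, 7, 2, 6, 9, 1] cursor@5
After 6 (next): list=[5, 3, 81, 7, 2, 6, 9, 1] cursor@3
After 7 (insert_after(18)): list=[5, 3, 18, 81, 7, 2, 6, 9, 1] cursor@3
After 8 (prev): list=[5, 3, 18, 81, 7, 2, 6, 9, 1] cursor@5

Answer: 5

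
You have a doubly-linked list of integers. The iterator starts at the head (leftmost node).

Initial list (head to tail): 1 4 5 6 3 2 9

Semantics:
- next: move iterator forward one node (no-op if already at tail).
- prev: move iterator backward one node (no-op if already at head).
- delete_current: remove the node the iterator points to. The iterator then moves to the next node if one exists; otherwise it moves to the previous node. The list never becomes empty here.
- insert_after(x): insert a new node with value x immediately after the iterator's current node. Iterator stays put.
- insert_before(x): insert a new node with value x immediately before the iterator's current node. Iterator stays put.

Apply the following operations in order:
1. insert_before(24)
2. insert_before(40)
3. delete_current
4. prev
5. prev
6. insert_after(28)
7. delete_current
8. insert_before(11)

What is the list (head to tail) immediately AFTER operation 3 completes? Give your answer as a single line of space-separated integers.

Answer: 24 40 4 5 6 3 2 9

Derivation:
After 1 (insert_before(24)): list=[24, 1, 4, 5, 6, 3, 2, 9] cursor@1
After 2 (insert_before(40)): list=[24, 40, 1, 4, 5, 6, 3, 2, 9] cursor@1
After 3 (delete_current): list=[24, 40, 4, 5, 6, 3, 2, 9] cursor@4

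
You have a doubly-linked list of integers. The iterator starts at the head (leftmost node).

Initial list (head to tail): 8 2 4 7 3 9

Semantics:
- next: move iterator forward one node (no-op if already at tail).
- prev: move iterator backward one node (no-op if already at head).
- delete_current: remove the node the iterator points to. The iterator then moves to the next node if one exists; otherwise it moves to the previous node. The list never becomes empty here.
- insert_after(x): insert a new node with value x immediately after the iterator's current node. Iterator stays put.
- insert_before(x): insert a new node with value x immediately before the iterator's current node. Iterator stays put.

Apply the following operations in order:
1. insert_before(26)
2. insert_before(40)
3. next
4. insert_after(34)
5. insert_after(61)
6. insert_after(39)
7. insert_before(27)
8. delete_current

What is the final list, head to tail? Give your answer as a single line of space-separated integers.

Answer: 26 40 8 27 39 61 34 4 7 3 9

Derivation:
After 1 (insert_before(26)): list=[26, 8, 2, 4, 7, 3, 9] cursor@8
After 2 (insert_before(40)): list=[26, 40, 8, 2, 4, 7, 3, 9] cursor@8
After 3 (next): list=[26, 40, 8, 2, 4, 7, 3, 9] cursor@2
After 4 (insert_after(34)): list=[26, 40, 8, 2, 34, 4, 7, 3, 9] cursor@2
After 5 (insert_after(61)): list=[26, 40, 8, 2, 61, 34, 4, 7, 3, 9] cursor@2
After 6 (insert_after(39)): list=[26, 40, 8, 2, 39, 61, 34, 4, 7, 3, 9] cursor@2
After 7 (insert_before(27)): list=[26, 40, 8, 27, 2, 39, 61, 34, 4, 7, 3, 9] cursor@2
After 8 (delete_current): list=[26, 40, 8, 27, 39, 61, 34, 4, 7, 3, 9] cursor@39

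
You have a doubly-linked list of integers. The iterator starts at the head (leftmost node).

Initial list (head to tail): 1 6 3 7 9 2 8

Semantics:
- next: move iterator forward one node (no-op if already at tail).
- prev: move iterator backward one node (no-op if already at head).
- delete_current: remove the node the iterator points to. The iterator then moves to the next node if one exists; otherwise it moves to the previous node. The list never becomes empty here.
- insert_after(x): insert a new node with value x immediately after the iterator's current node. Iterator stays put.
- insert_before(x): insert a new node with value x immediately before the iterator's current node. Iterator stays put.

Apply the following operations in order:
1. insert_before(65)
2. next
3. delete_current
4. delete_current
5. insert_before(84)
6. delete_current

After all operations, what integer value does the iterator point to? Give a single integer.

After 1 (insert_before(65)): list=[65, 1, 6, 3, 7, 9, 2, 8] cursor@1
After 2 (next): list=[65, 1, 6, 3, 7, 9, 2, 8] cursor@6
After 3 (delete_current): list=[65, 1, 3, 7, 9, 2, 8] cursor@3
After 4 (delete_current): list=[65, 1, 7, 9, 2, 8] cursor@7
After 5 (insert_before(84)): list=[65, 1, 84, 7, 9, 2, 8] cursor@7
After 6 (delete_current): list=[65, 1, 84, 9, 2, 8] cursor@9

Answer: 9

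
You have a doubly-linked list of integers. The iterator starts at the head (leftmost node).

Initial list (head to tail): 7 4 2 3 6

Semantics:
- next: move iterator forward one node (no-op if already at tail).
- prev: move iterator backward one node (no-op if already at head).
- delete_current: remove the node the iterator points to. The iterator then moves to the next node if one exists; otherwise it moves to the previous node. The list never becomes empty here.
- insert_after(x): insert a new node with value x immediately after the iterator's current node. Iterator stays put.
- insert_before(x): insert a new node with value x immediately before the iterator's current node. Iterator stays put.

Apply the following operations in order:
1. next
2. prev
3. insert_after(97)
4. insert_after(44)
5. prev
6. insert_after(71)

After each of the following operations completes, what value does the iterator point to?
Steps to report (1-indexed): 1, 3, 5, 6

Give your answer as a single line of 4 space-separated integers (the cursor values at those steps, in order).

After 1 (next): list=[7, 4, 2, 3, 6] cursor@4
After 2 (prev): list=[7, 4, 2, 3, 6] cursor@7
After 3 (insert_after(97)): list=[7, 97, 4, 2, 3, 6] cursor@7
After 4 (insert_after(44)): list=[7, 44, 97, 4, 2, 3, 6] cursor@7
After 5 (prev): list=[7, 44, 97, 4, 2, 3, 6] cursor@7
After 6 (insert_after(71)): list=[7, 71, 44, 97, 4, 2, 3, 6] cursor@7

Answer: 4 7 7 7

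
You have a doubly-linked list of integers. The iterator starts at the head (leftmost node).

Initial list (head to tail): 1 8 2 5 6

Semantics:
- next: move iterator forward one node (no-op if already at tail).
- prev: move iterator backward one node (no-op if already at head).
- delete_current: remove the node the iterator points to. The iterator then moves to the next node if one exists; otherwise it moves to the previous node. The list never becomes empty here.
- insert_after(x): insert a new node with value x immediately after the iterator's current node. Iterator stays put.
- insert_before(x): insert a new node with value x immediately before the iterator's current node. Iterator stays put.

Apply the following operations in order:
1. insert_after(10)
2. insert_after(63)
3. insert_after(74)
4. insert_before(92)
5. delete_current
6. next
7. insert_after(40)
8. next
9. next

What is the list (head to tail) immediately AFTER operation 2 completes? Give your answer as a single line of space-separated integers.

Answer: 1 63 10 8 2 5 6

Derivation:
After 1 (insert_after(10)): list=[1, 10, 8, 2, 5, 6] cursor@1
After 2 (insert_after(63)): list=[1, 63, 10, 8, 2, 5, 6] cursor@1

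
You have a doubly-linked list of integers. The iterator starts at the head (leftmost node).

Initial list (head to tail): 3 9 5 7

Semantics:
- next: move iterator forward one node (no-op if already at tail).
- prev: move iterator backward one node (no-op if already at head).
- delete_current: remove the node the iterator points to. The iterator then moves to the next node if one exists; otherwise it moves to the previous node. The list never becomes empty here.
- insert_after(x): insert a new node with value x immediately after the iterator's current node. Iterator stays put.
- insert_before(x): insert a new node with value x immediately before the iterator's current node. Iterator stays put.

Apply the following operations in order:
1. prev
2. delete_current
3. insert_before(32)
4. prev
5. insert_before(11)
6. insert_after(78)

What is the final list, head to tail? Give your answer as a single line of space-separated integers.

After 1 (prev): list=[3, 9, 5, 7] cursor@3
After 2 (delete_current): list=[9, 5, 7] cursor@9
After 3 (insert_before(32)): list=[32, 9, 5, 7] cursor@9
After 4 (prev): list=[32, 9, 5, 7] cursor@32
After 5 (insert_before(11)): list=[11, 32, 9, 5, 7] cursor@32
After 6 (insert_after(78)): list=[11, 32, 78, 9, 5, 7] cursor@32

Answer: 11 32 78 9 5 7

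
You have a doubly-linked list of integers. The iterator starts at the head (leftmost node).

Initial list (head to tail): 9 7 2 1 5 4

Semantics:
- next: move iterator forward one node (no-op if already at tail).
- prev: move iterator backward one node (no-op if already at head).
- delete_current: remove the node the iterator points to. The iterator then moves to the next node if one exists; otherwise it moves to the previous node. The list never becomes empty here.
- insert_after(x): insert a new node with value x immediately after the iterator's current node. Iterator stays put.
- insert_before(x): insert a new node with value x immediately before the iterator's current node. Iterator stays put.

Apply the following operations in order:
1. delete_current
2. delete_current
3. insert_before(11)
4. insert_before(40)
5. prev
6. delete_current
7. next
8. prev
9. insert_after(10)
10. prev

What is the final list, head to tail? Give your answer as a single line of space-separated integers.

After 1 (delete_current): list=[7, 2, 1, 5, 4] cursor@7
After 2 (delete_current): list=[2, 1, 5, 4] cursor@2
After 3 (insert_before(11)): list=[11, 2, 1, 5, 4] cursor@2
After 4 (insert_before(40)): list=[11, 40, 2, 1, 5, 4] cursor@2
After 5 (prev): list=[11, 40, 2, 1, 5, 4] cursor@40
After 6 (delete_current): list=[11, 2, 1, 5, 4] cursor@2
After 7 (next): list=[11, 2, 1, 5, 4] cursor@1
After 8 (prev): list=[11, 2, 1, 5, 4] cursor@2
After 9 (insert_after(10)): list=[11, 2, 10, 1, 5, 4] cursor@2
After 10 (prev): list=[11, 2, 10, 1, 5, 4] cursor@11

Answer: 11 2 10 1 5 4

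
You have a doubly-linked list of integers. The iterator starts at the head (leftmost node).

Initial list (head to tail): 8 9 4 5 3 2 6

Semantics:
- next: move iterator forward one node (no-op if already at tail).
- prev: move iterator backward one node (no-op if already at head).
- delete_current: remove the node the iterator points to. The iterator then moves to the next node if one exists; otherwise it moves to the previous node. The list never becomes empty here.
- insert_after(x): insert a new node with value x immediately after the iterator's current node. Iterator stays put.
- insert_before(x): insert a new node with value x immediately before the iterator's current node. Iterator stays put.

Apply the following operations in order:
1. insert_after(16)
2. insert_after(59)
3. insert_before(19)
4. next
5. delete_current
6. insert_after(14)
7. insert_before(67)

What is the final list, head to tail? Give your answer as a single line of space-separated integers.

After 1 (insert_after(16)): list=[8, 16, 9, 4, 5, 3, 2, 6] cursor@8
After 2 (insert_after(59)): list=[8, 59, 16, 9, 4, 5, 3, 2, 6] cursor@8
After 3 (insert_before(19)): list=[19, 8, 59, 16, 9, 4, 5, 3, 2, 6] cursor@8
After 4 (next): list=[19, 8, 59, 16, 9, 4, 5, 3, 2, 6] cursor@59
After 5 (delete_current): list=[19, 8, 16, 9, 4, 5, 3, 2, 6] cursor@16
After 6 (insert_after(14)): list=[19, 8, 16, 14, 9, 4, 5, 3, 2, 6] cursor@16
After 7 (insert_before(67)): list=[19, 8, 67, 16, 14, 9, 4, 5, 3, 2, 6] cursor@16

Answer: 19 8 67 16 14 9 4 5 3 2 6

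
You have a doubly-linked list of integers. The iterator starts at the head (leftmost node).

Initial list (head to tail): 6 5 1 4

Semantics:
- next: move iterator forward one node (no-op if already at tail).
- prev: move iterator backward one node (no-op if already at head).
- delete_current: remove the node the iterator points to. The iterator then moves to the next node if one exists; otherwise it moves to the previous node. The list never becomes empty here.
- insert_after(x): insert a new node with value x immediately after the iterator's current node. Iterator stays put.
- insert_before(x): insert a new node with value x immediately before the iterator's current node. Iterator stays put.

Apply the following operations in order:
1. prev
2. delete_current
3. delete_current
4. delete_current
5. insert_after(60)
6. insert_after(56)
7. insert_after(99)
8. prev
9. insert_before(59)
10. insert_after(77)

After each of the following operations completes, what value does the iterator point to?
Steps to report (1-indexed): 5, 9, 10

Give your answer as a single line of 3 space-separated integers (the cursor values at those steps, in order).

After 1 (prev): list=[6, 5, 1, 4] cursor@6
After 2 (delete_current): list=[5, 1, 4] cursor@5
After 3 (delete_current): list=[1, 4] cursor@1
After 4 (delete_current): list=[4] cursor@4
After 5 (insert_after(60)): list=[4, 60] cursor@4
After 6 (insert_after(56)): list=[4, 56, 60] cursor@4
After 7 (insert_after(99)): list=[4, 99, 56, 60] cursor@4
After 8 (prev): list=[4, 99, 56, 60] cursor@4
After 9 (insert_before(59)): list=[59, 4, 99, 56, 60] cursor@4
After 10 (insert_after(77)): list=[59, 4, 77, 99, 56, 60] cursor@4

Answer: 4 4 4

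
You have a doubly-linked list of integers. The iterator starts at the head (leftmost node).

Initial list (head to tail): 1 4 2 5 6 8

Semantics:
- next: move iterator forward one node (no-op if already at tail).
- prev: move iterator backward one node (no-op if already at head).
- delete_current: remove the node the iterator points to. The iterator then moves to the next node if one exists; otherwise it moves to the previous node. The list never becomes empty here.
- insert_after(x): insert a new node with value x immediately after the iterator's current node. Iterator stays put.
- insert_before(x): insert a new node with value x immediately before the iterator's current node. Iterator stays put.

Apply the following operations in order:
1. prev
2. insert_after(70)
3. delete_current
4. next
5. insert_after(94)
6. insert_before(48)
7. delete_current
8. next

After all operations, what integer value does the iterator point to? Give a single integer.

After 1 (prev): list=[1, 4, 2, 5, 6, 8] cursor@1
After 2 (insert_after(70)): list=[1, 70, 4, 2, 5, 6, 8] cursor@1
After 3 (delete_current): list=[70, 4, 2, 5, 6, 8] cursor@70
After 4 (next): list=[70, 4, 2, 5, 6, 8] cursor@4
After 5 (insert_after(94)): list=[70, 4, 94, 2, 5, 6, 8] cursor@4
After 6 (insert_before(48)): list=[70, 48, 4, 94, 2, 5, 6, 8] cursor@4
After 7 (delete_current): list=[70, 48, 94, 2, 5, 6, 8] cursor@94
After 8 (next): list=[70, 48, 94, 2, 5, 6, 8] cursor@2

Answer: 2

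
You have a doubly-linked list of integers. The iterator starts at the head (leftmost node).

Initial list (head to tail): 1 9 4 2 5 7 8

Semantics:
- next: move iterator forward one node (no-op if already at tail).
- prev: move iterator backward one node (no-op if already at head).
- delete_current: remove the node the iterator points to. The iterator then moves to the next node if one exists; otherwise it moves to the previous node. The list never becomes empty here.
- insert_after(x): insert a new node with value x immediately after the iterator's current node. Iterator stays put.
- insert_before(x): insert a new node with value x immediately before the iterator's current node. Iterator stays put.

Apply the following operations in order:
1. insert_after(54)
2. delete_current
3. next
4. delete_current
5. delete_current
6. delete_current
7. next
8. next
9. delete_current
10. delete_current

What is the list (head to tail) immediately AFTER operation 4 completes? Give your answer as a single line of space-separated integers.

Answer: 54 4 2 5 7 8

Derivation:
After 1 (insert_after(54)): list=[1, 54, 9, 4, 2, 5, 7, 8] cursor@1
After 2 (delete_current): list=[54, 9, 4, 2, 5, 7, 8] cursor@54
After 3 (next): list=[54, 9, 4, 2, 5, 7, 8] cursor@9
After 4 (delete_current): list=[54, 4, 2, 5, 7, 8] cursor@4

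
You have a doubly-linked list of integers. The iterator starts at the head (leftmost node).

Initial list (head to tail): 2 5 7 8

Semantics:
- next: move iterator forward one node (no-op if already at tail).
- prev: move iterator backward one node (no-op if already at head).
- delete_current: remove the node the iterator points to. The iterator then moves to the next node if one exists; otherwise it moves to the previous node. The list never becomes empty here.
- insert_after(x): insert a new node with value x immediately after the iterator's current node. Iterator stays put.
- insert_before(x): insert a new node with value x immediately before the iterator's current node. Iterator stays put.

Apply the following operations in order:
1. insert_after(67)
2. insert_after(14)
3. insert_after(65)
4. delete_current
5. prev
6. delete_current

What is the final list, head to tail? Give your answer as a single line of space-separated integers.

Answer: 14 67 5 7 8

Derivation:
After 1 (insert_after(67)): list=[2, 67, 5, 7, 8] cursor@2
After 2 (insert_after(14)): list=[2, 14, 67, 5, 7, 8] cursor@2
After 3 (insert_after(65)): list=[2, 65, 14, 67, 5, 7, 8] cursor@2
After 4 (delete_current): list=[65, 14, 67, 5, 7, 8] cursor@65
After 5 (prev): list=[65, 14, 67, 5, 7, 8] cursor@65
After 6 (delete_current): list=[14, 67, 5, 7, 8] cursor@14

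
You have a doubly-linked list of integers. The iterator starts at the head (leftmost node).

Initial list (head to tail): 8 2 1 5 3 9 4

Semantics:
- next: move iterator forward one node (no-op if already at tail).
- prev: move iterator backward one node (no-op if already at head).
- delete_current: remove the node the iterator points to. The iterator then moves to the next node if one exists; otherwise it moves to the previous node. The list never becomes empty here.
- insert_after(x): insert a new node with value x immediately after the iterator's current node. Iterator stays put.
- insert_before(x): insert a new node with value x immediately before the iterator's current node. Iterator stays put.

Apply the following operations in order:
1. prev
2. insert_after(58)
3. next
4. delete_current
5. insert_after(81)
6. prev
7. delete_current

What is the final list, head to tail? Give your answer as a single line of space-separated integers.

After 1 (prev): list=[8, 2, 1, 5, 3, 9, 4] cursor@8
After 2 (insert_after(58)): list=[8, 58, 2, 1, 5, 3, 9, 4] cursor@8
After 3 (next): list=[8, 58, 2, 1, 5, 3, 9, 4] cursor@58
After 4 (delete_current): list=[8, 2, 1, 5, 3, 9, 4] cursor@2
After 5 (insert_after(81)): list=[8, 2, 81, 1, 5, 3, 9, 4] cursor@2
After 6 (prev): list=[8, 2, 81, 1, 5, 3, 9, 4] cursor@8
After 7 (delete_current): list=[2, 81, 1, 5, 3, 9, 4] cursor@2

Answer: 2 81 1 5 3 9 4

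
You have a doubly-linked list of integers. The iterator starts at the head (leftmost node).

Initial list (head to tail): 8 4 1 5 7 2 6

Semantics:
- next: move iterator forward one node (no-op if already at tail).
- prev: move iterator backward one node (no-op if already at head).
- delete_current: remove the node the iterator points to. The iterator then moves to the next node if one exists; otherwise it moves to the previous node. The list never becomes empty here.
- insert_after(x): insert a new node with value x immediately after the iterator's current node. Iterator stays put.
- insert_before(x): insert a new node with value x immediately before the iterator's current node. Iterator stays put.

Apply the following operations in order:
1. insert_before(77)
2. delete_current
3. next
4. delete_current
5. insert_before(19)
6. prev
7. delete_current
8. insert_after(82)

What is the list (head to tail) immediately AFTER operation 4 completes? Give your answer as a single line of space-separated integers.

After 1 (insert_before(77)): list=[77, 8, 4, 1, 5, 7, 2, 6] cursor@8
After 2 (delete_current): list=[77, 4, 1, 5, 7, 2, 6] cursor@4
After 3 (next): list=[77, 4, 1, 5, 7, 2, 6] cursor@1
After 4 (delete_current): list=[77, 4, 5, 7, 2, 6] cursor@5

Answer: 77 4 5 7 2 6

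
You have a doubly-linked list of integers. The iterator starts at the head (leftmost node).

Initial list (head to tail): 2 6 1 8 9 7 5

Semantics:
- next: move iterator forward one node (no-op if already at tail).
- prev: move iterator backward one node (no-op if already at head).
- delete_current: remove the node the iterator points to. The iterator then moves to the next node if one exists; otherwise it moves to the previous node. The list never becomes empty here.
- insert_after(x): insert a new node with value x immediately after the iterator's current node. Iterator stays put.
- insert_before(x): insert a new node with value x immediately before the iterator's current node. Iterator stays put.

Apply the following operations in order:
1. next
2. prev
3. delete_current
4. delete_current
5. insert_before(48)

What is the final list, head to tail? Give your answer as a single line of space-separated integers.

After 1 (next): list=[2, 6, 1, 8, 9, 7, 5] cursor@6
After 2 (prev): list=[2, 6, 1, 8, 9, 7, 5] cursor@2
After 3 (delete_current): list=[6, 1, 8, 9, 7, 5] cursor@6
After 4 (delete_current): list=[1, 8, 9, 7, 5] cursor@1
After 5 (insert_before(48)): list=[48, 1, 8, 9, 7, 5] cursor@1

Answer: 48 1 8 9 7 5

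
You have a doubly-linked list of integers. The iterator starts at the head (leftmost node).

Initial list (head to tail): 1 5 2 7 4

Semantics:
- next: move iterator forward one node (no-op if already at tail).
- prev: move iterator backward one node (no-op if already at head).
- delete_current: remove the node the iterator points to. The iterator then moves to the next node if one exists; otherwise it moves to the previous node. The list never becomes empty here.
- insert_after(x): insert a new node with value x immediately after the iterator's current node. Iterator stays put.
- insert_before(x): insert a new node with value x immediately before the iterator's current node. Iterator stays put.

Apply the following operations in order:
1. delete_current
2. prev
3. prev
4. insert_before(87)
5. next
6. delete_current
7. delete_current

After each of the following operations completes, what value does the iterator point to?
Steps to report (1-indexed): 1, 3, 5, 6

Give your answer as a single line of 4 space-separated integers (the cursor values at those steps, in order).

Answer: 5 5 2 7

Derivation:
After 1 (delete_current): list=[5, 2, 7, 4] cursor@5
After 2 (prev): list=[5, 2, 7, 4] cursor@5
After 3 (prev): list=[5, 2, 7, 4] cursor@5
After 4 (insert_before(87)): list=[87, 5, 2, 7, 4] cursor@5
After 5 (next): list=[87, 5, 2, 7, 4] cursor@2
After 6 (delete_current): list=[87, 5, 7, 4] cursor@7
After 7 (delete_current): list=[87, 5, 4] cursor@4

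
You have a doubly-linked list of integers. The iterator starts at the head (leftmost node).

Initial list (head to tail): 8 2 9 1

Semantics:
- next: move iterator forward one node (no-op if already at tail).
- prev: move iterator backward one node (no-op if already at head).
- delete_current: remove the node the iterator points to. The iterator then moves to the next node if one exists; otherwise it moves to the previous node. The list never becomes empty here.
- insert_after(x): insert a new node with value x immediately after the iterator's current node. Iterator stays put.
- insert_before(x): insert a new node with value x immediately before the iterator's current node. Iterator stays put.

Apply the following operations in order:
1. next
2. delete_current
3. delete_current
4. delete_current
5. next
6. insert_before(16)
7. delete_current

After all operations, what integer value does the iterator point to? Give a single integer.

After 1 (next): list=[8, 2, 9, 1] cursor@2
After 2 (delete_current): list=[8, 9, 1] cursor@9
After 3 (delete_current): list=[8, 1] cursor@1
After 4 (delete_current): list=[8] cursor@8
After 5 (next): list=[8] cursor@8
After 6 (insert_before(16)): list=[16, 8] cursor@8
After 7 (delete_current): list=[16] cursor@16

Answer: 16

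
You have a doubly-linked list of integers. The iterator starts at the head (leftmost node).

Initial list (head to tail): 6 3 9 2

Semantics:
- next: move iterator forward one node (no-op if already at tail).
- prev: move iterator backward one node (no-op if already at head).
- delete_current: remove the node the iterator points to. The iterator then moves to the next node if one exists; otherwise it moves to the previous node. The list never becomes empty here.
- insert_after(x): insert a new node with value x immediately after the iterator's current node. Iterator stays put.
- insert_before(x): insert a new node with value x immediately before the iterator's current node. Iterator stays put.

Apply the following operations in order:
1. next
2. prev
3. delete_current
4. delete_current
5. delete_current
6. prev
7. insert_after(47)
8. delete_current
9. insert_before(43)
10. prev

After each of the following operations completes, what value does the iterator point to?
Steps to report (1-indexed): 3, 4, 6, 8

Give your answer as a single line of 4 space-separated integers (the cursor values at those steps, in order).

After 1 (next): list=[6, 3, 9, 2] cursor@3
After 2 (prev): list=[6, 3, 9, 2] cursor@6
After 3 (delete_current): list=[3, 9, 2] cursor@3
After 4 (delete_current): list=[9, 2] cursor@9
After 5 (delete_current): list=[2] cursor@2
After 6 (prev): list=[2] cursor@2
After 7 (insert_after(47)): list=[2, 47] cursor@2
After 8 (delete_current): list=[47] cursor@47
After 9 (insert_before(43)): list=[43, 47] cursor@47
After 10 (prev): list=[43, 47] cursor@43

Answer: 3 9 2 47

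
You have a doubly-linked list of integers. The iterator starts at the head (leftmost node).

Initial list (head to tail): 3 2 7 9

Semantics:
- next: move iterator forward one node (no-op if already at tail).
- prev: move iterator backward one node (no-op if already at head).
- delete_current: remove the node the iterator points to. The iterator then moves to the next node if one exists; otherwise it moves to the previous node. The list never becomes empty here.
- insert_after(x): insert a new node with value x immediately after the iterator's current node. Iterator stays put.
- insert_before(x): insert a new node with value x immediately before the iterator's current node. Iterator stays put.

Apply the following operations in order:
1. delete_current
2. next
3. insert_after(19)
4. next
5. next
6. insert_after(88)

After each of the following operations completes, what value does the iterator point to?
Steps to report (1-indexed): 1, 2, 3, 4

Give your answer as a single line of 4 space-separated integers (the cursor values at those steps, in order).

Answer: 2 7 7 19

Derivation:
After 1 (delete_current): list=[2, 7, 9] cursor@2
After 2 (next): list=[2, 7, 9] cursor@7
After 3 (insert_after(19)): list=[2, 7, 19, 9] cursor@7
After 4 (next): list=[2, 7, 19, 9] cursor@19
After 5 (next): list=[2, 7, 19, 9] cursor@9
After 6 (insert_after(88)): list=[2, 7, 19, 9, 88] cursor@9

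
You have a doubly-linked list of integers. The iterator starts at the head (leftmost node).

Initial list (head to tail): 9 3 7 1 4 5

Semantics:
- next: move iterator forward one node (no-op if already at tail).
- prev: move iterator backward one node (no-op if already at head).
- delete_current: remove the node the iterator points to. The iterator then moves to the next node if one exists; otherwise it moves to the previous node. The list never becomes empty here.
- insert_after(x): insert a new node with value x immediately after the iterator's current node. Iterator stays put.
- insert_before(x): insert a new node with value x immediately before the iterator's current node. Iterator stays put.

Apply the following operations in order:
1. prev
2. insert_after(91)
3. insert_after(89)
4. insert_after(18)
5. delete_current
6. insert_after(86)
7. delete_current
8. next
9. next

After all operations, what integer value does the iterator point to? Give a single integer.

After 1 (prev): list=[9, 3, 7, 1, 4, 5] cursor@9
After 2 (insert_after(91)): list=[9, 91, 3, 7, 1, 4, 5] cursor@9
After 3 (insert_after(89)): list=[9, 89, 91, 3, 7, 1, 4, 5] cursor@9
After 4 (insert_after(18)): list=[9, 18, 89, 91, 3, 7, 1, 4, 5] cursor@9
After 5 (delete_current): list=[18, 89, 91, 3, 7, 1, 4, 5] cursor@18
After 6 (insert_after(86)): list=[18, 86, 89, 91, 3, 7, 1, 4, 5] cursor@18
After 7 (delete_current): list=[86, 89, 91, 3, 7, 1, 4, 5] cursor@86
After 8 (next): list=[86, 89, 91, 3, 7, 1, 4, 5] cursor@89
After 9 (next): list=[86, 89, 91, 3, 7, 1, 4, 5] cursor@91

Answer: 91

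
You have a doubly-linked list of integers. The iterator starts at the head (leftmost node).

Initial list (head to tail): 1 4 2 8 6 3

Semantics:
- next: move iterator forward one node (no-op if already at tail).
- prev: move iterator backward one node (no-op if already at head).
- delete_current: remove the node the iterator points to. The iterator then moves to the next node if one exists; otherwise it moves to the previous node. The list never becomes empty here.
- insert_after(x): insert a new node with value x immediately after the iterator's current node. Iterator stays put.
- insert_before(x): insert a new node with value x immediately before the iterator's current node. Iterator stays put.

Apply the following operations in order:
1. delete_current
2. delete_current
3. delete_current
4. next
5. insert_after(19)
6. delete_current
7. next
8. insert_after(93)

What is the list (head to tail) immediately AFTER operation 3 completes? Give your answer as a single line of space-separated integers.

Answer: 8 6 3

Derivation:
After 1 (delete_current): list=[4, 2, 8, 6, 3] cursor@4
After 2 (delete_current): list=[2, 8, 6, 3] cursor@2
After 3 (delete_current): list=[8, 6, 3] cursor@8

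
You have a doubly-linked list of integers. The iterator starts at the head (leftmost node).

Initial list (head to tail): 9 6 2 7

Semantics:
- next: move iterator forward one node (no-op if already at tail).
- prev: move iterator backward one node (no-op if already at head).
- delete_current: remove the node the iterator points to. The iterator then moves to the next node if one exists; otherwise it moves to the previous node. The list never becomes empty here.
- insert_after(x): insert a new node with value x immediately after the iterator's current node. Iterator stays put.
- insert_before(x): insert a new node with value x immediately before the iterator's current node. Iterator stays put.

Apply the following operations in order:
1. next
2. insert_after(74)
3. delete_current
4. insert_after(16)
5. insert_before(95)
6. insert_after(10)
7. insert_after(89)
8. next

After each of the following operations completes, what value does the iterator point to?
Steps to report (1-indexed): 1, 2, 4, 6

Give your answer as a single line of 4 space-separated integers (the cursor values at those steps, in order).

Answer: 6 6 74 74

Derivation:
After 1 (next): list=[9, 6, 2, 7] cursor@6
After 2 (insert_after(74)): list=[9, 6, 74, 2, 7] cursor@6
After 3 (delete_current): list=[9, 74, 2, 7] cursor@74
After 4 (insert_after(16)): list=[9, 74, 16, 2, 7] cursor@74
After 5 (insert_before(95)): list=[9, 95, 74, 16, 2, 7] cursor@74
After 6 (insert_after(10)): list=[9, 95, 74, 10, 16, 2, 7] cursor@74
After 7 (insert_after(89)): list=[9, 95, 74, 89, 10, 16, 2, 7] cursor@74
After 8 (next): list=[9, 95, 74, 89, 10, 16, 2, 7] cursor@89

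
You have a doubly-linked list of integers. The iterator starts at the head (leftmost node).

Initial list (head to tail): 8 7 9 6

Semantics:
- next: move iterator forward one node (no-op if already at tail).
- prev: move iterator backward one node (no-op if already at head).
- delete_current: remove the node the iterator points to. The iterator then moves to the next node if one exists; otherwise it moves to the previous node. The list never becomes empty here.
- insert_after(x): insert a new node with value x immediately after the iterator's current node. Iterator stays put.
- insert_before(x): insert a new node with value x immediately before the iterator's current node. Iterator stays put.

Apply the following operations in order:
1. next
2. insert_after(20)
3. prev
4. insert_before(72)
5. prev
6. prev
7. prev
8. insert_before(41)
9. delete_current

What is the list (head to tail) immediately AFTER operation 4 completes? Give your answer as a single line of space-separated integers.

Answer: 72 8 7 20 9 6

Derivation:
After 1 (next): list=[8, 7, 9, 6] cursor@7
After 2 (insert_after(20)): list=[8, 7, 20, 9, 6] cursor@7
After 3 (prev): list=[8, 7, 20, 9, 6] cursor@8
After 4 (insert_before(72)): list=[72, 8, 7, 20, 9, 6] cursor@8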